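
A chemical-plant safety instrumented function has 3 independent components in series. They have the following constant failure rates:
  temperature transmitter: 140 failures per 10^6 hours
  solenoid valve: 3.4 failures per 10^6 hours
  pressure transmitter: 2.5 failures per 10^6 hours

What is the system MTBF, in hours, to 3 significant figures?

Series of exponential components: λ_sys = Σ λ_i
λ_sys = 0.00014 + 0.0000034 + 0.0000025 = 1.4590e-04 /h
MTBF = 1 / λ_sys = 6850 h

6850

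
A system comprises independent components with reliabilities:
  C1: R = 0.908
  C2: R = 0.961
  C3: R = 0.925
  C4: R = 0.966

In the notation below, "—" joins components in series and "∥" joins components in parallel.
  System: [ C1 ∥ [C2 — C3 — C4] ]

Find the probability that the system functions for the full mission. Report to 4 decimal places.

0.9870

Series (C2, C3, and C4): 0.961000 × 0.925000 × 0.966000 = 0.858702
Parallel (C1 and [0.858702]): 1 − (1 − 0.908000)(1 − 0.858702) = 0.9870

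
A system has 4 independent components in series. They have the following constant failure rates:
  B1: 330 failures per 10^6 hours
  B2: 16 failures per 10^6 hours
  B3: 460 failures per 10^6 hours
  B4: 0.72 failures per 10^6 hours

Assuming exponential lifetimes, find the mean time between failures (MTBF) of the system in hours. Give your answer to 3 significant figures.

1240

Series of exponential components: λ_sys = Σ λ_i
λ_sys = 0.00033 + 0.000016 + 0.00046 + 0.00000072 = 8.0672e-04 /h
MTBF = 1 / λ_sys = 1240 h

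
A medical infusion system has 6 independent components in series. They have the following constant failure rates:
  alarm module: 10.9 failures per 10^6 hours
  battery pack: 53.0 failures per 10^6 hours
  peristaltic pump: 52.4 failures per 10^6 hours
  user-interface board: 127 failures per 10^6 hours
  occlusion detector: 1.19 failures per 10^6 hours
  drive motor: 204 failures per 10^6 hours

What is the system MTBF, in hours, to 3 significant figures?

Series of exponential components: λ_sys = Σ λ_i
λ_sys = 0.0000109 + 0.0000530 + 0.0000524 + 0.000127 + 0.00000119 + 0.000204 = 4.4849e-04 /h
MTBF = 1 / λ_sys = 2230 h

2230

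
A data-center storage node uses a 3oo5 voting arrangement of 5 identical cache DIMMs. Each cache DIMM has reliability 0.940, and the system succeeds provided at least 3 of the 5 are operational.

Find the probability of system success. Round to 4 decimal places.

0.9980

R = Σ_{i=3}^{5} C(5,i) p^i (1−p)^{5−i} with p = 0.940
C(5,3)·0.940^3·0.060^2 = 0.029901
C(5,4)·0.940^4·0.060^1 = 0.234225
C(5,5)·0.940^5·0.060^0 = 0.733904
Sum = 0.9980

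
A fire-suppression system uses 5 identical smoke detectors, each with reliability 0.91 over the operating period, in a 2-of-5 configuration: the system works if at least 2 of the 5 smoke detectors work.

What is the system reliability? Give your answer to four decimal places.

R = Σ_{i=2}^{5} C(5,i) p^i (1−p)^{5−i} with p = 0.91
C(5,2)·0.91^2·0.09^3 = 0.006037
C(5,3)·0.91^3·0.09^2 = 0.061039
C(5,4)·0.91^4·0.09^1 = 0.308587
C(5,5)·0.91^5·0.09^0 = 0.624032
Sum = 0.9997

0.9997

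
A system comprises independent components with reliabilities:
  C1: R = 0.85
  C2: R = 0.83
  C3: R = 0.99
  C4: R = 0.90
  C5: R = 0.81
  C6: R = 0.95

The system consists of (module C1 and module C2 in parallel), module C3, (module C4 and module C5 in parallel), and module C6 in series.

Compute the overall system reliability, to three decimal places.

0.899

Parallel (C1 and C2): 1 − (1 − 0.85000)(1 − 0.83000) = 0.97450
Parallel (C4 and C5): 1 − (1 − 0.90000)(1 − 0.81000) = 0.98100
Series ([0.97450], C3, [0.98100], and C6): 0.97450 × 0.99000 × 0.98100 × 0.95000 = 0.899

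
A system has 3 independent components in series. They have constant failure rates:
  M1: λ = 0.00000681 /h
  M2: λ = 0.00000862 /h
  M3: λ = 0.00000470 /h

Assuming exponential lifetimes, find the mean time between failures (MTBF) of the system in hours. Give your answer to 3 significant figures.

49700

Series of exponential components: λ_sys = Σ λ_i
λ_sys = 0.00000681 + 0.00000862 + 0.00000470 = 2.0130e-05 /h
MTBF = 1 / λ_sys = 49700 h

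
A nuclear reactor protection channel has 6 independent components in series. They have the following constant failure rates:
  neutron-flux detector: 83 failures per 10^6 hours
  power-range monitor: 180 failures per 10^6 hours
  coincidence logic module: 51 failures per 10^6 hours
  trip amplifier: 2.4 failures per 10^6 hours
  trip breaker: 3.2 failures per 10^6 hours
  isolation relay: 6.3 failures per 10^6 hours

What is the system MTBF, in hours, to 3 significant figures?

Series of exponential components: λ_sys = Σ λ_i
λ_sys = 0.000083 + 0.00018 + 0.000051 + 0.0000024 + 0.0000032 + 0.0000063 = 3.2590e-04 /h
MTBF = 1 / λ_sys = 3070 h

3070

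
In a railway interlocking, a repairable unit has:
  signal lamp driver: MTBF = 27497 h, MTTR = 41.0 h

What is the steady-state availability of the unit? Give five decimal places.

A(signal lamp driver) = MTBF/(MTBF+MTTR) = 27497/(27497+41.0) = 0.99851

0.99851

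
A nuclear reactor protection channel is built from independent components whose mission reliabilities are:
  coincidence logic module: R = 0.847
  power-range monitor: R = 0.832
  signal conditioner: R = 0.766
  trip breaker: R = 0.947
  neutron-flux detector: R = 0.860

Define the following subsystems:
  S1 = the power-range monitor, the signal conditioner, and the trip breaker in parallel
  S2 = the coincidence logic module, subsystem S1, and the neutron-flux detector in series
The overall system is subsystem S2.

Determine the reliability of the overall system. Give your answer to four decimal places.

Parallel (power-range monitor, signal conditioner, and trip breaker): 1 − (1 − 0.832000)(1 − 0.766000)(1 − 0.947000) = 0.997916
Series (coincidence logic module, [0.997916], and neutron-flux detector): 0.847000 × 0.997916 × 0.860000 = 0.7269

0.7269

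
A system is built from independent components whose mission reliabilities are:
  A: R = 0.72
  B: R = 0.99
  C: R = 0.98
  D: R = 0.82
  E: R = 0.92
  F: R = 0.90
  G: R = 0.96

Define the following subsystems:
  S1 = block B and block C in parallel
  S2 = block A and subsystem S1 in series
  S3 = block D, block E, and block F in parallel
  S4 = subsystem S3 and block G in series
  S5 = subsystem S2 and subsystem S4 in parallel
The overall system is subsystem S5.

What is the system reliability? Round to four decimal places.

Parallel (B and C): 1 − (1 − 0.990000)(1 − 0.980000) = 0.999800
Series (A and [0.999800]): 0.720000 × 0.999800 = 0.719856
Parallel (D, E, and F): 1 − (1 − 0.820000)(1 − 0.920000)(1 − 0.900000) = 0.998560
Series ([0.998560] and G): 0.998560 × 0.960000 = 0.958618
Parallel ([0.719856] and [0.958618]): 1 − (1 − 0.719856)(1 − 0.958618) = 0.9884

0.9884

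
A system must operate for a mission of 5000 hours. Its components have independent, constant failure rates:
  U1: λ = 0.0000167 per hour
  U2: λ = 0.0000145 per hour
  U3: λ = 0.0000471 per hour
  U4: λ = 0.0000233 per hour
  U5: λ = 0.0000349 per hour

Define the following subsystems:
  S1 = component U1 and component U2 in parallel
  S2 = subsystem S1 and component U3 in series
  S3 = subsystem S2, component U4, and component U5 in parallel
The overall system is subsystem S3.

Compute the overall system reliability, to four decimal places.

R(U1) = exp(−0.0000167 × 5000) = 0.919891
R(U2) = exp(−0.0000145 × 5000) = 0.930066
R(U3) = exp(−0.0000471 × 5000) = 0.790176
R(U4) = exp(−0.0000233 × 5000) = 0.890030
R(U5) = exp(−0.0000349 × 5000) = 0.839877
Parallel (U1 and U2): 1 − (1 − 0.919891)(1 − 0.930066) = 0.994398
Series ([0.994398] and U3): 0.994398 × 0.790176 = 0.785749
Parallel ([0.785749], U4, and U5): 1 − (1 − 0.785749)(1 − 0.890030)(1 − 0.839877) = 0.9962

0.9962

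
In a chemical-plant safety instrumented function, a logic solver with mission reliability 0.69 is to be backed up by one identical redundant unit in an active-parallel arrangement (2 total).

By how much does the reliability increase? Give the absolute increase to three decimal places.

R_before = 0.69
R_after = 1 − (1 − 0.69)^2 = 0.904
ΔR = 0.904 − 0.69 = 0.214

0.214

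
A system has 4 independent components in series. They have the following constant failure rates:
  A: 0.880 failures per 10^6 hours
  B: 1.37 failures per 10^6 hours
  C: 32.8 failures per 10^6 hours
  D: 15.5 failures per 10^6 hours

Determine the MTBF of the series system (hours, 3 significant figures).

Series of exponential components: λ_sys = Σ λ_i
λ_sys = 0.000000880 + 0.00000137 + 0.0000328 + 0.0000155 = 5.0550e-05 /h
MTBF = 1 / λ_sys = 19800 h

19800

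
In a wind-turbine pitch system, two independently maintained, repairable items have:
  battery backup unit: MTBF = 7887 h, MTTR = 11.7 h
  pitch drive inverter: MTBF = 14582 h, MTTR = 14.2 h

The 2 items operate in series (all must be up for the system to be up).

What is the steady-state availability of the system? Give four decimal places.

A(battery backup unit) = MTBF/(MTBF+MTTR) = 7887/(7887+11.7) = 0.998519
A(pitch drive inverter) = MTBF/(MTBF+MTTR) = 14582/(14582+14.2) = 0.999027
Series availability: 0.998519 × 0.999027 = 0.9975

0.9975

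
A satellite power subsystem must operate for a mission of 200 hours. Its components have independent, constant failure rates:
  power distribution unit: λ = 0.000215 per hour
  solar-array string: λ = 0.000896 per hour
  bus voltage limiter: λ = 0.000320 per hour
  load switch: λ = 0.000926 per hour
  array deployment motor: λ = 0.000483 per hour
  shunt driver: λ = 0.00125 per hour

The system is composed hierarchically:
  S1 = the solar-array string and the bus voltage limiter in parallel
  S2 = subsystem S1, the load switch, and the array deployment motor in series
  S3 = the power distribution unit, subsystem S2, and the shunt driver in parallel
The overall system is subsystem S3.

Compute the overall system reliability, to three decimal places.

R(power distribution unit) = exp(−0.000215 × 200) = 0.95791
R(solar-array string) = exp(−0.000896 × 200) = 0.83594
R(bus voltage limiter) = exp(−0.000320 × 200) = 0.93800
R(load switch) = exp(−0.000926 × 200) = 0.83094
R(array deployment motor) = exp(−0.000483 × 200) = 0.90792
R(shunt driver) = exp(−0.00125 × 200) = 0.77880
Parallel (solar-array string and bus voltage limiter): 1 − (1 − 0.83594)(1 − 0.93800) = 0.98983
Series ([0.98983], load switch, and array deployment motor): 0.98983 × 0.83094 × 0.90792 = 0.74675
Parallel (power distribution unit, [0.74675], and shunt driver): 1 − (1 − 0.95791)(1 − 0.74675)(1 − 0.77880) = 0.998

0.998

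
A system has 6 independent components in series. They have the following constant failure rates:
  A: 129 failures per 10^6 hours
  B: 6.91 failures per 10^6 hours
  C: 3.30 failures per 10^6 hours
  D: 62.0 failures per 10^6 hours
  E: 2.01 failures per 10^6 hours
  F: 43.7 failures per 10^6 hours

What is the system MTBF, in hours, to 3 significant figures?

Series of exponential components: λ_sys = Σ λ_i
λ_sys = 0.000129 + 0.00000691 + 0.00000330 + 0.0000620 + 0.00000201 + 0.0000437 = 2.4692e-04 /h
MTBF = 1 / λ_sys = 4050 h

4050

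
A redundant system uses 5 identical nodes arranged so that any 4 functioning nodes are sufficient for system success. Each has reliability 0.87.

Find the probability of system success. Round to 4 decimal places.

R = Σ_{i=4}^{5} C(5,i) p^i (1−p)^{5−i} with p = 0.87
C(5,4)·0.87^4·0.13^1 = 0.372383
C(5,5)·0.87^5·0.13^0 = 0.498421
Sum = 0.8708

0.8708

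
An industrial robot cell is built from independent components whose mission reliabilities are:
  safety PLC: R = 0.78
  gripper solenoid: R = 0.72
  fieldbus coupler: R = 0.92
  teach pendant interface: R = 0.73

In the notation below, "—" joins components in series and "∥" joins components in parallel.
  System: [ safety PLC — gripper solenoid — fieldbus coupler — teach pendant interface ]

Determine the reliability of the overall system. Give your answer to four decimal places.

0.3772

Series (safety PLC, gripper solenoid, fieldbus coupler, and teach pendant interface): 0.780000 × 0.720000 × 0.920000 × 0.730000 = 0.3772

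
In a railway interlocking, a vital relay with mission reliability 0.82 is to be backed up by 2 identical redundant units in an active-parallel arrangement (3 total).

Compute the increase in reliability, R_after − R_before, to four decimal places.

R_before = 0.82
R_after = 1 − (1 − 0.82)^3 = 0.9942
ΔR = 0.9942 − 0.82 = 0.1742

0.1742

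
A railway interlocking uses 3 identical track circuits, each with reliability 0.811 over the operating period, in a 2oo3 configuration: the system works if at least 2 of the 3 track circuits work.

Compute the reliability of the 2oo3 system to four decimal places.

R = Σ_{i=2}^{3} C(3,i) p^i (1−p)^{3−i} with p = 0.811
C(3,2)·0.811^2·0.189^1 = 0.372928
C(3,3)·0.811^3·0.189^0 = 0.533412
Sum = 0.9063

0.9063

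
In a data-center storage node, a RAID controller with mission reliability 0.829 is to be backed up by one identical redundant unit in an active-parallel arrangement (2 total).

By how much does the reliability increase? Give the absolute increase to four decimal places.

0.1418

R_before = 0.829
R_after = 1 − (1 − 0.829)^2 = 0.9708
ΔR = 0.9708 − 0.829 = 0.1418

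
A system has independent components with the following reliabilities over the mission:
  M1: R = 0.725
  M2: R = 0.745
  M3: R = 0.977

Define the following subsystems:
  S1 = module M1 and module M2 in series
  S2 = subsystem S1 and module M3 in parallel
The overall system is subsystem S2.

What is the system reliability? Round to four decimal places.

Series (M1 and M2): 0.725000 × 0.745000 = 0.540125
Parallel ([0.540125] and M3): 1 − (1 − 0.540125)(1 − 0.977000) = 0.9894

0.9894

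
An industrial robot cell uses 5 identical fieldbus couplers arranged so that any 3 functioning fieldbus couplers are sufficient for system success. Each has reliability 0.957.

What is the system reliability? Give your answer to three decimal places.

R = Σ_{i=3}^{5} C(5,i) p^i (1−p)^{5−i} with p = 0.957
C(5,3)·0.957^3·0.043^2 = 0.01621
C(5,4)·0.957^4·0.043^1 = 0.18034
C(5,5)·0.957^5·0.043^0 = 0.80271
Sum = 0.999

0.999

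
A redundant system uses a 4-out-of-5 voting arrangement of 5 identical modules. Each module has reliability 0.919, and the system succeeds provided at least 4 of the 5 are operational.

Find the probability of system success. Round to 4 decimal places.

R = Σ_{i=4}^{5} C(5,i) p^i (1−p)^{5−i} with p = 0.919
C(5,4)·0.919^4·0.081^1 = 0.288880
C(5,5)·0.919^5·0.081^0 = 0.655507
Sum = 0.9444

0.9444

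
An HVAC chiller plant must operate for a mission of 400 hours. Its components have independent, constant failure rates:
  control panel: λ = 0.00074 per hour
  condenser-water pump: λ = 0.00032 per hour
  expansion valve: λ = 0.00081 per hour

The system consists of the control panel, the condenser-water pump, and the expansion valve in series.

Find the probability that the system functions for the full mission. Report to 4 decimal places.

0.4733

R(control panel) = exp(−0.00074 × 400) = 0.743787
R(condenser-water pump) = exp(−0.00032 × 400) = 0.879853
R(expansion valve) = exp(−0.00081 × 400) = 0.723250
Series (control panel, condenser-water pump, and expansion valve): 0.743787 × 0.879853 × 0.723250 = 0.4733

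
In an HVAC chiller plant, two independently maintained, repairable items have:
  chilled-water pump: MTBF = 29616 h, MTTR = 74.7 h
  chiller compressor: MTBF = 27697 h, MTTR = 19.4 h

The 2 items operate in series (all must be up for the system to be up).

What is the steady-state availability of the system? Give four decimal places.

0.9968

A(chilled-water pump) = MTBF/(MTBF+MTTR) = 29616/(29616+74.7) = 0.997484
A(chiller compressor) = MTBF/(MTBF+MTTR) = 27697/(27697+19.4) = 0.999300
Series availability: 0.997484 × 0.999300 = 0.9968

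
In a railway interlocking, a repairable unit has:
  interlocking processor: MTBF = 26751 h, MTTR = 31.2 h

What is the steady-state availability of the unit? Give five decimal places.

A(interlocking processor) = MTBF/(MTBF+MTTR) = 26751/(26751+31.2) = 0.99884

0.99884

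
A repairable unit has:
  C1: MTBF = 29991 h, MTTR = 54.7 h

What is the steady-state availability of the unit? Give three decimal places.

A(C1) = MTBF/(MTBF+MTTR) = 29991/(29991+54.7) = 0.998

0.998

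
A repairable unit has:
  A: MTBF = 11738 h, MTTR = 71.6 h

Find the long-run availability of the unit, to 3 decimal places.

0.994

A(A) = MTBF/(MTBF+MTTR) = 11738/(11738+71.6) = 0.994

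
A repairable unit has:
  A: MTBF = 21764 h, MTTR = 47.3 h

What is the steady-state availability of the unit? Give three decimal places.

0.998

A(A) = MTBF/(MTBF+MTTR) = 21764/(21764+47.3) = 0.998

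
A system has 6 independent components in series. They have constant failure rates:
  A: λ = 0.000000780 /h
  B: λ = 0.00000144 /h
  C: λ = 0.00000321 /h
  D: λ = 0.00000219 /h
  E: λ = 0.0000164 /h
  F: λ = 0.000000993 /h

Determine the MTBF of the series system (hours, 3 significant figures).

Series of exponential components: λ_sys = Σ λ_i
λ_sys = 0.000000780 + 0.00000144 + 0.00000321 + 0.00000219 + 0.0000164 + 0.000000993 = 2.5013e-05 /h
MTBF = 1 / λ_sys = 40000 h

40000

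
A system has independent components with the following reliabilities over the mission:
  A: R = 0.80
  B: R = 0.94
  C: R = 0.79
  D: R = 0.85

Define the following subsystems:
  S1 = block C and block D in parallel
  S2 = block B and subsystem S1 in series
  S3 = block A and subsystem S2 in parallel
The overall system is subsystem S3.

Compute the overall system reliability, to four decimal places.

0.9821

Parallel (C and D): 1 − (1 − 0.790000)(1 − 0.850000) = 0.968500
Series (B and [0.968500]): 0.940000 × 0.968500 = 0.910390
Parallel (A and [0.910390]): 1 − (1 − 0.800000)(1 − 0.910390) = 0.9821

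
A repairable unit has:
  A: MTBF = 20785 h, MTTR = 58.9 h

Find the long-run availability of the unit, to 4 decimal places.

A(A) = MTBF/(MTBF+MTTR) = 20785/(20785+58.9) = 0.9972

0.9972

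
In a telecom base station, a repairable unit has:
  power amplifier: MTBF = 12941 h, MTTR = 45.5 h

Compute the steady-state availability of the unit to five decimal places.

A(power amplifier) = MTBF/(MTBF+MTTR) = 12941/(12941+45.5) = 0.99650

0.99650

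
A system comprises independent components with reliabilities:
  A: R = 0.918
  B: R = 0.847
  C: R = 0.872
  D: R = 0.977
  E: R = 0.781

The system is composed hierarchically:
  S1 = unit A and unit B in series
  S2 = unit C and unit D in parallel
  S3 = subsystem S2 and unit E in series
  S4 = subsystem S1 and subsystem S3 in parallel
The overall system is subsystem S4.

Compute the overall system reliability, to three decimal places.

Series (A and B): 0.91800 × 0.84700 = 0.77755
Parallel (C and D): 1 − (1 − 0.87200)(1 − 0.97700) = 0.99706
Series ([0.99706] and E): 0.99706 × 0.78100 = 0.77870
Parallel ([0.77755] and [0.77870]): 1 − (1 − 0.77755)(1 − 0.77870) = 0.951

0.951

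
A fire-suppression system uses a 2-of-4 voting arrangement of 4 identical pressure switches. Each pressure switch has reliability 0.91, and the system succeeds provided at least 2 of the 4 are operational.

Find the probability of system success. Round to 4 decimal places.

R = Σ_{i=2}^{4} C(4,i) p^i (1−p)^{4−i} with p = 0.91
C(4,2)·0.91^2·0.09^2 = 0.040246
C(4,3)·0.91^3·0.09^1 = 0.271286
C(4,4)·0.91^4·0.09^0 = 0.685750
Sum = 0.9973

0.9973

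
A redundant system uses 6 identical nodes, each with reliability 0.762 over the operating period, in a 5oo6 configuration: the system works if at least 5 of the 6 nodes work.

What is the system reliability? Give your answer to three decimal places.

0.563

R = Σ_{i=5}^{6} C(6,i) p^i (1−p)^{6−i} with p = 0.762
C(6,5)·0.762^5·0.238^1 = 0.36686
C(6,6)·0.762^6·0.238^0 = 0.19576
Sum = 0.563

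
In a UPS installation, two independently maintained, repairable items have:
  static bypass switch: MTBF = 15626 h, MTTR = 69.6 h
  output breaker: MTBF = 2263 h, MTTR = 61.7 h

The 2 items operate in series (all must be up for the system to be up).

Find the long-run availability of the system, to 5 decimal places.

0.96914

A(static bypass switch) = MTBF/(MTBF+MTTR) = 15626/(15626+69.6) = 0.995566
A(output breaker) = MTBF/(MTBF+MTTR) = 2263/(2263+61.7) = 0.973459
Series availability: 0.995566 × 0.973459 = 0.96914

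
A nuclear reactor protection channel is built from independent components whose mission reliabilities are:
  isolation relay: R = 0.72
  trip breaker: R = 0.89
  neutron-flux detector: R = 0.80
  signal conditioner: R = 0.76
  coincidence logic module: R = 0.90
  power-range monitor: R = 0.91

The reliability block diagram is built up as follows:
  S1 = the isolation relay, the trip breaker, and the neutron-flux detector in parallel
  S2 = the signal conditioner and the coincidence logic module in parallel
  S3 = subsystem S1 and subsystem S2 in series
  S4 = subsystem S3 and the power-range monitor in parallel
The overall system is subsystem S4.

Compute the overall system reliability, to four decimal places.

0.9973

Parallel (isolation relay, trip breaker, and neutron-flux detector): 1 − (1 − 0.720000)(1 − 0.890000)(1 − 0.800000) = 0.993840
Parallel (signal conditioner and coincidence logic module): 1 − (1 − 0.760000)(1 − 0.900000) = 0.976000
Series ([0.993840] and [0.976000]): 0.993840 × 0.976000 = 0.969988
Parallel ([0.969988] and power-range monitor): 1 − (1 − 0.969988)(1 − 0.910000) = 0.9973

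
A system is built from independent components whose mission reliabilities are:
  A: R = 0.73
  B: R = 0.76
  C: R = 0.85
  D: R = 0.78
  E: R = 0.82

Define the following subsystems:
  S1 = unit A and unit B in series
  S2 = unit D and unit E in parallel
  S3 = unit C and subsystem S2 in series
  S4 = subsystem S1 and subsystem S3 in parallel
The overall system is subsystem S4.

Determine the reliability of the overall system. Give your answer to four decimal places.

0.9182

Series (A and B): 0.730000 × 0.760000 = 0.554800
Parallel (D and E): 1 − (1 − 0.780000)(1 − 0.820000) = 0.960400
Series (C and [0.960400]): 0.850000 × 0.960400 = 0.816340
Parallel ([0.554800] and [0.816340]): 1 − (1 − 0.554800)(1 − 0.816340) = 0.9182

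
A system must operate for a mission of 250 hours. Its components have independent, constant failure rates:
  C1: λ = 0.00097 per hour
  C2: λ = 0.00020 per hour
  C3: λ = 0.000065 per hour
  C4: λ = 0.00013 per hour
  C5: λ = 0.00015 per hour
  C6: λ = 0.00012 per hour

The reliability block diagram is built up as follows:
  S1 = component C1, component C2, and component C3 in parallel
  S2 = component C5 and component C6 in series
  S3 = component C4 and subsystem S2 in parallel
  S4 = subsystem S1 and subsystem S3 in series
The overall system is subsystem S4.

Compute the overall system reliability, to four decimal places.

R(C1) = exp(−0.00097 × 250) = 0.784664
R(C2) = exp(−0.00020 × 250) = 0.951229
R(C3) = exp(−0.000065 × 250) = 0.983881
R(C4) = exp(−0.00013 × 250) = 0.968022
R(C5) = exp(−0.00015 × 250) = 0.963194
R(C6) = exp(−0.00012 × 250) = 0.970446
Parallel (C1, C2, and C3): 1 − (1 − 0.784664)(1 − 0.951229)(1 − 0.983881) = 0.999831
Series (C5 and C6): 0.963194 × 0.970446 = 0.934728
Parallel (C4 and [0.934728]): 1 − (1 − 0.968022)(1 − 0.934728) = 0.997913
Series ([0.999831] and [0.997913]): 0.999831 × 0.997913 = 0.9977

0.9977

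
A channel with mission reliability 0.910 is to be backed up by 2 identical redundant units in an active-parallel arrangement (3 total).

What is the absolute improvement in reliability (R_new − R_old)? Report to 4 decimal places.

0.0893

R_before = 0.910
R_after = 1 − (1 − 0.910)^3 = 0.9993
ΔR = 0.9993 − 0.910 = 0.0893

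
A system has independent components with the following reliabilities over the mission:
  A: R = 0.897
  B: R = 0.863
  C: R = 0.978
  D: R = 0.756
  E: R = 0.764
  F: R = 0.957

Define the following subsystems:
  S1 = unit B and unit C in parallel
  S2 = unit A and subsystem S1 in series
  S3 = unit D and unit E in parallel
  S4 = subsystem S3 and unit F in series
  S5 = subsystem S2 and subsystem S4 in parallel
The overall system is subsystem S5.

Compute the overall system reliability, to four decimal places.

Parallel (B and C): 1 − (1 − 0.863000)(1 − 0.978000) = 0.996986
Series (A and [0.996986]): 0.897000 × 0.996986 = 0.894296
Parallel (D and E): 1 − (1 − 0.756000)(1 − 0.764000) = 0.942416
Series ([0.942416] and F): 0.942416 × 0.957000 = 0.901892
Parallel ([0.894296] and [0.901892]): 1 − (1 − 0.894296)(1 − 0.901892) = 0.9896

0.9896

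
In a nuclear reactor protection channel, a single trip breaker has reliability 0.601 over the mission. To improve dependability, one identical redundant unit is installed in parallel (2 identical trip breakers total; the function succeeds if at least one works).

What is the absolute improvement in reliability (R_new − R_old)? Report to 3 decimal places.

R_before = 0.601
R_after = 1 − (1 − 0.601)^2 = 0.841
ΔR = 0.841 − 0.601 = 0.240

0.240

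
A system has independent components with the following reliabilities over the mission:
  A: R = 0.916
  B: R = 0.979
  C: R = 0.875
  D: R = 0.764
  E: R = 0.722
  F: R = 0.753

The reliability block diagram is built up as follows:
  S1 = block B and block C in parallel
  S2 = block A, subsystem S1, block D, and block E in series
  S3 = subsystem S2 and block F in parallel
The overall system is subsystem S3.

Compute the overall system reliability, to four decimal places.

Parallel (B and C): 1 − (1 − 0.979000)(1 − 0.875000) = 0.997375
Series (A, [0.997375], D, and E): 0.916000 × 0.997375 × 0.764000 × 0.722000 = 0.503947
Parallel ([0.503947] and F): 1 − (1 − 0.503947)(1 − 0.753000) = 0.8775

0.8775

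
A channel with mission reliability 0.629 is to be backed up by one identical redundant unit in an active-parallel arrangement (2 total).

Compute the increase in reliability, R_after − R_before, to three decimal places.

R_before = 0.629
R_after = 1 − (1 − 0.629)^2 = 0.862
ΔR = 0.862 − 0.629 = 0.233

0.233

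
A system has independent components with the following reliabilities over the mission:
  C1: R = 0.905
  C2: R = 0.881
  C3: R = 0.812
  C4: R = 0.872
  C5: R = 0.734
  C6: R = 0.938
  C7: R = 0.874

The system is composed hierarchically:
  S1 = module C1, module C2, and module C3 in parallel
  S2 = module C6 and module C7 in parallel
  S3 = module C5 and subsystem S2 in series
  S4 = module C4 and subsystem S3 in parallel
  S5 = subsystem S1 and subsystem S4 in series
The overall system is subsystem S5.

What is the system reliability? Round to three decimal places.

Parallel (C1, C2, and C3): 1 − (1 − 0.90500)(1 − 0.88100)(1 − 0.81200) = 0.99787
Parallel (C6 and C7): 1 − (1 − 0.93800)(1 − 0.87400) = 0.99219
Series (C5 and [0.99219]): 0.73400 × 0.99219 = 0.72827
Parallel (C4 and [0.72827]): 1 − (1 − 0.87200)(1 − 0.72827) = 0.96522
Series ([0.99787] and [0.96522]): 0.99787 × 0.96522 = 0.963

0.963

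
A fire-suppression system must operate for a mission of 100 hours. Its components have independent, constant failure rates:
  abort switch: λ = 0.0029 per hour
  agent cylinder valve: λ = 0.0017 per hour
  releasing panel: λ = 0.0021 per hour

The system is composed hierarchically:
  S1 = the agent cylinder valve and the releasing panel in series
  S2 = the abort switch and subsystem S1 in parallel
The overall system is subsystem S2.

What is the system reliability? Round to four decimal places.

0.9204

R(abort switch) = exp(−0.0029 × 100) = 0.748264
R(agent cylinder valve) = exp(−0.0017 × 100) = 0.843665
R(releasing panel) = exp(−0.0021 × 100) = 0.810584
Series (agent cylinder valve and releasing panel): 0.843665 × 0.810584 = 0.683861
Parallel (abort switch and [0.683861]): 1 − (1 − 0.748264)(1 − 0.683861) = 0.9204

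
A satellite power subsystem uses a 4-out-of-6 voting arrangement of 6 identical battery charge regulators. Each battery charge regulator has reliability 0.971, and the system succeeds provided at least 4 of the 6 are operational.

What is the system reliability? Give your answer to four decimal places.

R = Σ_{i=4}^{6} C(6,i) p^i (1−p)^{6−i} with p = 0.971
C(6,4)·0.971^4·0.029^2 = 0.011214
C(6,5)·0.971^5·0.029^1 = 0.150192
C(6,6)·0.971^6·0.029^0 = 0.838138
Sum = 0.9995

0.9995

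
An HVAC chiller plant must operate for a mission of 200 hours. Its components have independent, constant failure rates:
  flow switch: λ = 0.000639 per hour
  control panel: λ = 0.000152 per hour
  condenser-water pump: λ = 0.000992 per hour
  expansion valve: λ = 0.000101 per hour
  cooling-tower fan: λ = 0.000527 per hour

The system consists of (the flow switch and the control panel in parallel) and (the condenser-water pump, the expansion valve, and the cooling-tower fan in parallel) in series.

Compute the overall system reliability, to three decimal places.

R(flow switch) = exp(−0.000639 × 200) = 0.88003
R(control panel) = exp(−0.000152 × 200) = 0.97006
R(condenser-water pump) = exp(−0.000992 × 200) = 0.82004
R(expansion valve) = exp(−0.000101 × 200) = 0.98000
R(cooling-tower fan) = exp(−0.000527 × 200) = 0.89996
Parallel (flow switch and control panel): 1 − (1 − 0.88003)(1 − 0.97006) = 0.99641
Parallel (condenser-water pump, expansion valve, and cooling-tower fan): 1 − (1 − 0.82004)(1 − 0.98000)(1 − 0.89996) = 0.99964
Series ([0.99641] and [0.99964]): 0.99641 × 0.99964 = 0.996

0.996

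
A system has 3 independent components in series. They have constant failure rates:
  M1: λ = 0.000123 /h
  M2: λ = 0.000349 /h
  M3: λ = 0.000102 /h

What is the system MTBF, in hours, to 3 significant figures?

Series of exponential components: λ_sys = Σ λ_i
λ_sys = 0.000123 + 0.000349 + 0.000102 = 5.7400e-04 /h
MTBF = 1 / λ_sys = 1740 h

1740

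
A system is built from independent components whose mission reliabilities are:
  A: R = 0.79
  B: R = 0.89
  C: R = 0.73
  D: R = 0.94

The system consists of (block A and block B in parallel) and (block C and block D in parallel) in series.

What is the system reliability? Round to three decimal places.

Parallel (A and B): 1 − (1 − 0.79000)(1 − 0.89000) = 0.97690
Parallel (C and D): 1 − (1 − 0.73000)(1 − 0.94000) = 0.98380
Series ([0.97690] and [0.98380]): 0.97690 × 0.98380 = 0.961

0.961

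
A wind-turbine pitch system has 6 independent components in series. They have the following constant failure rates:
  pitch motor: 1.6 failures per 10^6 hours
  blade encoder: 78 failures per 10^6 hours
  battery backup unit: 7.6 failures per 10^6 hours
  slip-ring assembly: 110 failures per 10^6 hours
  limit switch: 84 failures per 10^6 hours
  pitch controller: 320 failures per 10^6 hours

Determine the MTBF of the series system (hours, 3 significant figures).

Series of exponential components: λ_sys = Σ λ_i
λ_sys = 0.0000016 + 0.000078 + 0.0000076 + 0.00011 + 0.000084 + 0.00032 = 6.0120e-04 /h
MTBF = 1 / λ_sys = 1660 h

1660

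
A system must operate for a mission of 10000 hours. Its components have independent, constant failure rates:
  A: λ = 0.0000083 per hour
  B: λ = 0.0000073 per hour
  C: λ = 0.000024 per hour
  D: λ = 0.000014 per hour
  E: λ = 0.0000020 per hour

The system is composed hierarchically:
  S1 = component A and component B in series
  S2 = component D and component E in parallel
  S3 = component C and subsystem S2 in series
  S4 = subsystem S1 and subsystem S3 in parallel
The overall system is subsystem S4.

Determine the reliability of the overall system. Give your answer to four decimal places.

0.9689

R(A) = exp(−0.0000083 × 10000) = 0.920351
R(B) = exp(−0.0000073 × 10000) = 0.929601
R(C) = exp(−0.000024 × 10000) = 0.786628
R(D) = exp(−0.000014 × 10000) = 0.869358
R(E) = exp(−0.0000020 × 10000) = 0.980199
Series (A and B): 0.920351 × 0.929601 = 0.855559
Parallel (D and E): 1 − (1 − 0.869358)(1 − 0.980199) = 0.997413
Series (C and [0.997413]): 0.786628 × 0.997413 = 0.784593
Parallel ([0.855559] and [0.784593]): 1 − (1 − 0.855559)(1 − 0.784593) = 0.9689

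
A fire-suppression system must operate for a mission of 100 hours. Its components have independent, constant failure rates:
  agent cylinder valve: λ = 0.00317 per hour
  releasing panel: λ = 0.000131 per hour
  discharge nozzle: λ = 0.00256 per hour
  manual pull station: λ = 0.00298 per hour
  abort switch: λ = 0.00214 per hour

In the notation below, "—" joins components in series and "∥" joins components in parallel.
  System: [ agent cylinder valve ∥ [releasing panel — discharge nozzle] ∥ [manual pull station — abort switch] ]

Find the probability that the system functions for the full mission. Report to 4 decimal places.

0.9743

R(agent cylinder valve) = exp(−0.00317 × 100) = 0.728331
R(releasing panel) = exp(−0.000131 × 100) = 0.986985
R(discharge nozzle) = exp(−0.00256 × 100) = 0.774142
R(manual pull station) = exp(−0.00298 × 100) = 0.742301
R(abort switch) = exp(−0.00214 × 100) = 0.807348
Series (releasing panel and discharge nozzle): 0.986985 × 0.774142 = 0.764067
Series (manual pull station and abort switch): 0.742301 × 0.807348 = 0.599295
Parallel (agent cylinder valve, [0.764067], and [0.599295]): 1 − (1 − 0.728331)(1 − 0.764067)(1 − 0.599295) = 0.9743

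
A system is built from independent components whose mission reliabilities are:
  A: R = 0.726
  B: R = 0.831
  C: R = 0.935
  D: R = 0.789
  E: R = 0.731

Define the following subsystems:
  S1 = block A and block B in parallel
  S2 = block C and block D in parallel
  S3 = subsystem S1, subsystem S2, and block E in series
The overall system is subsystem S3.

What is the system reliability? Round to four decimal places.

0.6876

Parallel (A and B): 1 − (1 − 0.726000)(1 − 0.831000) = 0.953694
Parallel (C and D): 1 − (1 − 0.935000)(1 − 0.789000) = 0.986285
Series ([0.953694], [0.986285], and E): 0.953694 × 0.986285 × 0.731000 = 0.6876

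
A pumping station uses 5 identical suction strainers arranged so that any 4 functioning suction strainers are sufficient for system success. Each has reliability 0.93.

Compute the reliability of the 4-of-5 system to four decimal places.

0.9575

R = Σ_{i=4}^{5} C(5,i) p^i (1−p)^{5−i} with p = 0.93
C(5,4)·0.93^4·0.07^1 = 0.261818
C(5,5)·0.93^5·0.07^0 = 0.695688
Sum = 0.9575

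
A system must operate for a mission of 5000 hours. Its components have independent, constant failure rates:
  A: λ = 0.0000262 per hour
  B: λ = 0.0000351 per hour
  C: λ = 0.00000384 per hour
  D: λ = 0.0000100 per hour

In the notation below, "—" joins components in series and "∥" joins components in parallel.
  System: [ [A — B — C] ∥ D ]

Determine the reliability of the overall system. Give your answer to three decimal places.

0.986

R(A) = exp(−0.0000262 × 5000) = 0.87722
R(B) = exp(−0.0000351 × 5000) = 0.83904
R(C) = exp(−0.00000384 × 5000) = 0.98098
R(D) = exp(−0.0000100 × 5000) = 0.95123
Series (A, B, and C): 0.87722 × 0.83904 × 0.98098 = 0.72202
Parallel ([0.72202] and D): 1 − (1 − 0.72202)(1 − 0.95123) = 0.986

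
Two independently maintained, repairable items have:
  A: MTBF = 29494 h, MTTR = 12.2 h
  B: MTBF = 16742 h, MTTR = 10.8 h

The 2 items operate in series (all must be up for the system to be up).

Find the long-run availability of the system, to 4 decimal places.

A(A) = MTBF/(MTBF+MTTR) = 29494/(29494+12.2) = 0.999587
A(B) = MTBF/(MTBF+MTTR) = 16742/(16742+10.8) = 0.999355
Series availability: 0.999587 × 0.999355 = 0.9989

0.9989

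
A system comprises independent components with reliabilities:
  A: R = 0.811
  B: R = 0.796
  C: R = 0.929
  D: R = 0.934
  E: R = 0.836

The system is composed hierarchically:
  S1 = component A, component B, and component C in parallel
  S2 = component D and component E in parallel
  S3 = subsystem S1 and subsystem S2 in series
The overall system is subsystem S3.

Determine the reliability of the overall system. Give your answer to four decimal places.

0.9865

Parallel (A, B, and C): 1 − (1 − 0.811000)(1 − 0.796000)(1 − 0.929000) = 0.997263
Parallel (D and E): 1 − (1 − 0.934000)(1 − 0.836000) = 0.989176
Series ([0.997263] and [0.989176]): 0.997263 × 0.989176 = 0.9865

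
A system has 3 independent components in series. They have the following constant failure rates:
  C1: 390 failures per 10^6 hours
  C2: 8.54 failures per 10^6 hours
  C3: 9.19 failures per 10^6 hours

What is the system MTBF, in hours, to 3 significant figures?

2450

Series of exponential components: λ_sys = Σ λ_i
λ_sys = 0.000390 + 0.00000854 + 0.00000919 = 4.0773e-04 /h
MTBF = 1 / λ_sys = 2450 h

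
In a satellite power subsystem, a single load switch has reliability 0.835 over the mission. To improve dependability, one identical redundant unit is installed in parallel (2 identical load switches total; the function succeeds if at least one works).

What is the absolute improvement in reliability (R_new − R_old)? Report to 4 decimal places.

0.1378

R_before = 0.835
R_after = 1 − (1 − 0.835)^2 = 0.9728
ΔR = 0.9728 − 0.835 = 0.1378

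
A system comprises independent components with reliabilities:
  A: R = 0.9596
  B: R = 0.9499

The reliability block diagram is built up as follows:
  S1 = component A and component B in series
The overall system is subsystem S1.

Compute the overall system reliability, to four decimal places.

Series (A and B): 0.959600 × 0.949900 = 0.9115

0.9115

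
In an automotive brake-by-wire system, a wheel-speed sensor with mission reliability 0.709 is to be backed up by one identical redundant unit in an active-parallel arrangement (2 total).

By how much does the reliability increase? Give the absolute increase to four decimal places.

0.2063

R_before = 0.709
R_after = 1 − (1 − 0.709)^2 = 0.9153
ΔR = 0.9153 − 0.709 = 0.2063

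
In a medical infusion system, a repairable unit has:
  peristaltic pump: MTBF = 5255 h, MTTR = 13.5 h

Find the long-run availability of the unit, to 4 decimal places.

0.9974

A(peristaltic pump) = MTBF/(MTBF+MTTR) = 5255/(5255+13.5) = 0.9974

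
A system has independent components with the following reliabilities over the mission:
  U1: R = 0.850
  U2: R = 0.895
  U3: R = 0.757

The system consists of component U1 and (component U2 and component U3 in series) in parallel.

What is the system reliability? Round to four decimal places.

0.9516

Series (U2 and U3): 0.895000 × 0.757000 = 0.677515
Parallel (U1 and [0.677515]): 1 − (1 − 0.850000)(1 − 0.677515) = 0.9516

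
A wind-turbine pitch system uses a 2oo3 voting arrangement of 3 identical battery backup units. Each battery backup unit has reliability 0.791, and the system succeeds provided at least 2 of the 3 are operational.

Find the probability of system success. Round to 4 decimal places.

R = Σ_{i=2}^{3} C(3,i) p^i (1−p)^{3−i} with p = 0.791
C(3,2)·0.791^2·0.209^1 = 0.392302
C(3,3)·0.791^3·0.209^0 = 0.494914
Sum = 0.8872

0.8872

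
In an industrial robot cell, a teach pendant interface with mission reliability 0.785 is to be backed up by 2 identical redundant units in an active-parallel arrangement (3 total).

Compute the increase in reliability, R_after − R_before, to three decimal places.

0.205

R_before = 0.785
R_after = 1 − (1 − 0.785)^3 = 0.990
ΔR = 0.990 − 0.785 = 0.205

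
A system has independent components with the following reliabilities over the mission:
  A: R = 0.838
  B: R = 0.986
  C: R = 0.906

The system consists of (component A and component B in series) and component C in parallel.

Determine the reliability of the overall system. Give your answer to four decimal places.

Series (A and B): 0.838000 × 0.986000 = 0.826268
Parallel ([0.826268] and C): 1 − (1 − 0.826268)(1 − 0.906000) = 0.9837

0.9837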